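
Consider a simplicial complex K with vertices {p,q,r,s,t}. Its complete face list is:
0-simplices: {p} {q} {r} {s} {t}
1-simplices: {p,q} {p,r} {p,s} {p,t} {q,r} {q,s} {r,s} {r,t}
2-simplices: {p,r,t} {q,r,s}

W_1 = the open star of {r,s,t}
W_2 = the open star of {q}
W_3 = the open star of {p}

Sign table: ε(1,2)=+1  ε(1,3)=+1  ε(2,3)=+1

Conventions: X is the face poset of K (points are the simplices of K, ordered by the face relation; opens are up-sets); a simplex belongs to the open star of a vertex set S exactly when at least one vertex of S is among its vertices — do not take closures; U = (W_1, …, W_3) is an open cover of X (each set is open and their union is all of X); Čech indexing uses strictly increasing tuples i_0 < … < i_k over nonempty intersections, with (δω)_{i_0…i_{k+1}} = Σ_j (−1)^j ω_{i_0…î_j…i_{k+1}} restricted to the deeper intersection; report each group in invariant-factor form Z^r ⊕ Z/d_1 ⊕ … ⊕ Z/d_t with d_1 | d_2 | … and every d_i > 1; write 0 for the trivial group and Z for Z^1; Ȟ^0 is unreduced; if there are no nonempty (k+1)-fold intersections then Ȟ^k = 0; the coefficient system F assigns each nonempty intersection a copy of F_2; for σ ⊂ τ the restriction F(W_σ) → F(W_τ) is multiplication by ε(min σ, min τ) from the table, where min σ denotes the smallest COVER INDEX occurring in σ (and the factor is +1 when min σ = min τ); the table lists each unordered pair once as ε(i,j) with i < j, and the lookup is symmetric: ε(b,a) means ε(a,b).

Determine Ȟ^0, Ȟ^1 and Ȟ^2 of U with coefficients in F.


nerve simplices:
  W1={{r},{s},{t},{p,r},{p,s},{p,t},{q,r},{q,s},{r,s},{r,t},{p,r,t},{q,r,s}} W2={{q},{p,q},{q,r},{q,s},{q,r,s}} W3={{p},{p,q},{p,r},{p,s},{p,t},{p,r,t}}
  W12={{q,r},{q,s},{q,r,s}} W13={{p,r},{p,s},{p,t},{p,r,t}} W23={{p,q}}
C dims 3,3; δ0: rk_F2 2
degree 0: 3−2−0 = 1 → Ȟ^0 ≅ Z/2
degree 1: 3−0−2 = 1 → Ȟ^1 ≅ Z/2
degree 2: 0−0−0 = 0 → Ȟ^2 ≅ 0

Ȟ^0(U;F) ≅ Z/2,  Ȟ^1(U;F) ≅ Z/2,  Ȟ^2(U;F) ≅ 0


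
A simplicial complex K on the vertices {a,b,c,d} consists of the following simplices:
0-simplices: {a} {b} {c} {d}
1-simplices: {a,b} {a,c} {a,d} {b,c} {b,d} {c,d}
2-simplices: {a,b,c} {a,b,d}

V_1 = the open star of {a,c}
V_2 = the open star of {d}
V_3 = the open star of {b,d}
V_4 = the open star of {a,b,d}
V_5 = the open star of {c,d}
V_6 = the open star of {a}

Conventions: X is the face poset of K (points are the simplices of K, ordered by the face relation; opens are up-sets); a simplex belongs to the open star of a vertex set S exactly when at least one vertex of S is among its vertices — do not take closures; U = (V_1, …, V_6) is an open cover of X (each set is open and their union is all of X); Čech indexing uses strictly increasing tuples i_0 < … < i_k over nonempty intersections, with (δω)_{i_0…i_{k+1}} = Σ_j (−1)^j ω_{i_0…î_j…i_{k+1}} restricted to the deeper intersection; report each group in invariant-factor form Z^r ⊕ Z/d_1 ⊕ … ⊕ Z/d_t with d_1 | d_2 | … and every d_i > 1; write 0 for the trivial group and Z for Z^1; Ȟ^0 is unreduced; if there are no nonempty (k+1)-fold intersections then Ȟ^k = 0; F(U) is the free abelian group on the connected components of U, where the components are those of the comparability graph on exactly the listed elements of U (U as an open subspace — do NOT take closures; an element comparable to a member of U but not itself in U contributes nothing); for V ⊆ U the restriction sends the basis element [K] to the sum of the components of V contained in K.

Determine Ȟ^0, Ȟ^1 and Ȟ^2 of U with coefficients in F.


nerve simplices:
  V1={{a},{c},{a,b},{a,c},{a,d},{b,c},{c,d},{a,b,c},{a,b,d}} V2={{d},{a,d},{b,d},{c,d},{a,b,d}} V3={{b},{d},{a,b},{a,d},{b,c},{b,d},{c,d},{a,b,c},{a,b,d}} V4={{a},{b},{d},{a,b},{a,c},{a,d},{b,c},{b,d},{c,d},{a,b,c},{a,b,d}} V5={{c},{d},{a,c},{a,d},{b,c},{b,d},{c,d},{a,b,c},{a,b,d}} V6={{a},{a,b},{a,c},{a,d},{a,b,c},{a,b,d}}
  V12={{a,d},{c,d},{a,b,d}} V13={{a,b},{a,d},{b,c},{c,d},{a,b,c},{a,b,d}} V14={{a},{a,b},{a,c},{a,d},{b,c},{c,d},{a,b,c},{a,b,d}} V15={{c},{a,c},{a,d},{b,c},{c,d},{a,b,c},{a,b,d}} V16={{a},{a,b},{a,c},{a,d},{a,b,c},{a,b,d}} V23={{d},{a,d},{b,d},{c,d},{a,b,d}} V24={{d},{a,d},{b,d},{c,d},{a,b,d}} V25={{d},{a,d},{b,d},{c,d},{a,b,d}} V26={{a,d},{a,b,d}} V34={{b},{d},{a,b},{a,d},{b,c},{b,d},{c,d},{a,b,c},{a,b,d}} V35={{d},{a,d},{b,c},{b,d},{c,d},{a,b,c},{a,b,d}} V36={{a,b},{a,d},{a,b,c},{a,b,d}} V45={{d},{a,c},{a,d},{b,c},{b,d},{c,d},{a,b,c},{a,b,d}} V46={{a},{a,b},{a,c},{a,d},{a,b,c},{a,b,d}} V56={{a,c},{a,d},{a,b,c},{a,b,d}}
  V123={{a,d},{c,d},{a,b,d}} V124={{a,d},{c,d},{a,b,d}} V125={{a,d},{c,d},{a,b,d}} V126={{a,d},{a,b,d}} V134={{a,b},{a,d},{b,c},{c,d},{a,b,c},{a,b,d}} V135={{a,d},{b,c},{c,d},{a,b,c},{a,b,d}} V136={{a,b},{a,d},{a,b,c},{a,b,d}} V145={{a,c},{a,d},{b,c},{c,d},{a,b,c},{a,b,d}} V146={{a},{a,b},{a,c},{a,d},{a,b,c},{a,b,d}} V156={{a,c},{a,d},{a,b,c},{a,b,d}} V234={{d},{a,d},{b,d},{c,d},{a,b,d}} V235={{d},{a,d},{b,d},{c,d},{a,b,d}} V236={{a,d},{a,b,d}} V245={{d},{a,d},{b,d},{c,d},{a,b,d}} V246={{a,d},{a,b,d}} V256={{a,d},{a,b,d}} V345={{d},{a,d},{b,c},{b,d},{c,d},{a,b,c},{a,b,d}} V346={{a,b},{a,d},{a,b,c},{a,b,d}} V356={{a,d},{a,b,c},{a,b,d}} V456={{a,c},{a,d},{a,b,c},{a,b,d}}
  V1234={{a,d},{c,d},{a,b,d}} V1235={{a,d},{c,d},{a,b,d}} V1236={{a,d},{a,b,d}} V1245={{a,d},{c,d},{a,b,d}} V1246={{a,d},{a,b,d}} V1256={{a,d},{a,b,d}} V1345={{a,d},{b,c},{c,d},{a,b,c},{a,b,d}} V1346={{a,b},{a,d},{a,b,c},{a,b,d}} V1356={{a,d},{a,b,c},{a,b,d}} V1456={{a,c},{a,d},{a,b,c},{a,b,d}} V2345={{d},{a,d},{b,d},{c,d},{a,b,d}} V2346={{a,d},{a,b,d}} V2356={{a,d},{a,b,d}} V2456={{a,d},{a,b,d}} V3456={{a,d},{a,b,c},{a,b,d}}
  V12345={{a,d},{c,d},{a,b,d}} V12346={{a,d},{a,b,d}} V12356={{a,d},{a,b,d}} V12456={{a,d},{a,b,d}} V13456={{a,d},{a,b,c},{a,b,d}} V23456={{a,d},{a,b,d}}
  V123456={{a,d},{a,b,d}}
components per intersection:
  V1: {{a},{c},{a,b},{a,c},{a,d},{b,c},{c,d},{a,b,c},{a,b,d}}
  V2: {{d},{a,d},{b,d},{c,d},{a,b,d}}
  V3: {{b},{d},{a,b},{a,d},{b,c},{b,d},{c,d},{a,b,c},{a,b,d}}
  V4: {{a},{b},{d},{a,b},{a,c},{a,d},{b,c},{b,d},{c,d},{a,b,c},{a,b,d}}
  V5: {{c},{d},{a,c},{a,d},{b,c},{b,d},{c,d},{a,b,c},{a,b,d}}
  V6: {{a},{a,b},{a,c},{a,d},{a,b,c},{a,b,d}}
  V12: {{a,d},{a,b,d}} {{c,d}}
  V13: {{a,b},{a,d},{b,c},{a,b,c},{a,b,d}} {{c,d}}
  V14: {{a},{a,b},{a,c},{a,d},{b,c},{a,b,c},{a,b,d}} {{c,d}}
  V15: {{c},{a,c},{b,c},{c,d},{a,b,c}} {{a,d},{a,b,d}}
  V16: {{a},{a,b},{a,c},{a,d},{a,b,c},{a,b,d}}
  V23: {{d},{a,d},{b,d},{c,d},{a,b,d}}
  V24: {{d},{a,d},{b,d},{c,d},{a,b,d}}
  V25: {{d},{a,d},{b,d},{c,d},{a,b,d}}
  V26: {{a,d},{a,b,d}}
  V34: {{b},{d},{a,b},{a,d},{b,c},{b,d},{c,d},{a,b,c},{a,b,d}}
  V35: {{d},{a,d},{b,d},{c,d},{a,b,d}} {{b,c},{a,b,c}}
  V36: {{a,b},{a,d},{a,b,c},{a,b,d}}
  V45: {{d},{a,d},{b,d},{c,d},{a,b,d}} {{a,c},{b,c},{a,b,c}}
  V46: {{a},{a,b},{a,c},{a,d},{a,b,c},{a,b,d}}
  V56: {{a,c},{a,b,c}} {{a,d},{a,b,d}}
  V123: {{a,d},{a,b,d}} {{c,d}}
  V124: {{a,d},{a,b,d}} {{c,d}}
  V125: {{a,d},{a,b,d}} {{c,d}}
  V126: {{a,d},{a,b,d}}
  V134: {{a,b},{a,d},{b,c},{a,b,c},{a,b,d}} {{c,d}}
  V135: {{a,d},{a,b,d}} {{b,c},{a,b,c}} {{c,d}}
  V136: {{a,b},{a,d},{a,b,c},{a,b,d}}
  V145: {{a,c},{b,c},{a,b,c}} {{a,d},{a,b,d}} {{c,d}}
  V146: {{a},{a,b},{a,c},{a,d},{a,b,c},{a,b,d}}
  V156: {{a,c},{a,b,c}} {{a,d},{a,b,d}}
  V234: {{d},{a,d},{b,d},{c,d},{a,b,d}}
  V235: {{d},{a,d},{b,d},{c,d},{a,b,d}}
  V236: {{a,d},{a,b,d}}
  V245: {{d},{a,d},{b,d},{c,d},{a,b,d}}
  V246: {{a,d},{a,b,d}}
  V256: {{a,d},{a,b,d}}
  V345: {{d},{a,d},{b,d},{c,d},{a,b,d}} {{b,c},{a,b,c}}
  V346: {{a,b},{a,d},{a,b,c},{a,b,d}}
  V356: {{a,d},{a,b,d}} {{a,b,c}}
  V456: {{a,c},{a,b,c}} {{a,d},{a,b,d}}
  V1234: {{a,d},{a,b,d}} {{c,d}}
  V1235: {{a,d},{a,b,d}} {{c,d}}
  V1236: {{a,d},{a,b,d}}
  V1245: {{a,d},{a,b,d}} {{c,d}}
  V1246: {{a,d},{a,b,d}}
  V1256: {{a,d},{a,b,d}}
  V1345: {{a,d},{a,b,d}} {{b,c},{a,b,c}} {{c,d}}
  V1346: {{a,b},{a,d},{a,b,c},{a,b,d}}
  V1356: {{a,d},{a,b,d}} {{a,b,c}}
  V1456: {{a,c},{a,b,c}} {{a,d},{a,b,d}}
  V2345: {{d},{a,d},{b,d},{c,d},{a,b,d}}
  V2346: {{a,d},{a,b,d}}
  V2356: {{a,d},{a,b,d}}
  V2456: {{a,d},{a,b,d}}
  V3456: {{a,d},{a,b,d}} {{a,b,c}}
  V12345: {{a,d},{a,b,d}} {{c,d}}
  V12346: {{a,d},{a,b,d}}
  V12356: {{a,d},{a,b,d}}
  V12456: {{a,d},{a,b,d}}
  V13456: {{a,d},{a,b,d}} {{a,b,c}}
  V23456: {{a,d},{a,b,d}}
  V123456: {{a,d},{a,b,d}}
C dims 6,22,32,23; δ0: rk 5, SNF 1^5; δ1: rk 16, SNF 1^16; δ2: rk 16, SNF 1^16
degree 0: 6−5−0 = 1 → Ȟ^0 ≅ Z
degree 1: 22−16−5 = 1 → Ȟ^1 ≅ Z
degree 2: 32−16−16 = 0 → Ȟ^2 ≅ 0

Ȟ^0 = Z, Ȟ^1 = Z and Ȟ^2 = 0


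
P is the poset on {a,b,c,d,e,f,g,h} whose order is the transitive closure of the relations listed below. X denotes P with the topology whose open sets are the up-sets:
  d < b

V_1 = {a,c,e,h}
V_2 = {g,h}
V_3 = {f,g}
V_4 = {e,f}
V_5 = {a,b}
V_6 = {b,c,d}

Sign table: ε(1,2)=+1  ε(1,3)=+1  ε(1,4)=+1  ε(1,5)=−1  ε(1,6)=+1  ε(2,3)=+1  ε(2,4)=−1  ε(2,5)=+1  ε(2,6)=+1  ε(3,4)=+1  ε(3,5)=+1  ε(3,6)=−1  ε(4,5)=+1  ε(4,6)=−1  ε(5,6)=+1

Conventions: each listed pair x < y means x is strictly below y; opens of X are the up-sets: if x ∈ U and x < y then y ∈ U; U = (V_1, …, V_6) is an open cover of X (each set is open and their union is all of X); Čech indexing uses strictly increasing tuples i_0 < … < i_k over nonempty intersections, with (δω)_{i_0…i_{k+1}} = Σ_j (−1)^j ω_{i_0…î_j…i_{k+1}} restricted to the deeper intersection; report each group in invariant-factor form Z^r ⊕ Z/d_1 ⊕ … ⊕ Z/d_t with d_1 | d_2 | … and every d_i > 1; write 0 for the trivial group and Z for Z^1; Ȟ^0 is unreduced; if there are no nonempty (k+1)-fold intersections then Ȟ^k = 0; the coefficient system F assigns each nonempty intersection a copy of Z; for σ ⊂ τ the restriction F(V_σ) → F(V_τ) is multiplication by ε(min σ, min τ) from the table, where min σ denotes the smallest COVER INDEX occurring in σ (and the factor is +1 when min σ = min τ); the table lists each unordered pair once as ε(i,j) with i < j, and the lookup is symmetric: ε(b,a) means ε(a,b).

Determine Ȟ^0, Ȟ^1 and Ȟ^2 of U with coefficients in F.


Ȟ^0(U;F) ≅ 0,  Ȟ^1(U;F) ≅ Z ⊕ Z/2,  Ȟ^2(U;F) ≅ 0

nonempty overlaps:
  V12={h} V14={e} V15={a} V16={c} V23={g} V34={f} V56={b}
C dims 6,7; δ0: rk 6, SNF 1^5·2
degree 0: 6−6−0 = 0 → Ȟ^0 ≅ 0
degree 1: 7−0−6 = 1 plus torsion [2] → Ȟ^1 ≅ Z ⊕ Z/2
degree 2: 0−0−0 = 0 → Ȟ^2 ≅ 0


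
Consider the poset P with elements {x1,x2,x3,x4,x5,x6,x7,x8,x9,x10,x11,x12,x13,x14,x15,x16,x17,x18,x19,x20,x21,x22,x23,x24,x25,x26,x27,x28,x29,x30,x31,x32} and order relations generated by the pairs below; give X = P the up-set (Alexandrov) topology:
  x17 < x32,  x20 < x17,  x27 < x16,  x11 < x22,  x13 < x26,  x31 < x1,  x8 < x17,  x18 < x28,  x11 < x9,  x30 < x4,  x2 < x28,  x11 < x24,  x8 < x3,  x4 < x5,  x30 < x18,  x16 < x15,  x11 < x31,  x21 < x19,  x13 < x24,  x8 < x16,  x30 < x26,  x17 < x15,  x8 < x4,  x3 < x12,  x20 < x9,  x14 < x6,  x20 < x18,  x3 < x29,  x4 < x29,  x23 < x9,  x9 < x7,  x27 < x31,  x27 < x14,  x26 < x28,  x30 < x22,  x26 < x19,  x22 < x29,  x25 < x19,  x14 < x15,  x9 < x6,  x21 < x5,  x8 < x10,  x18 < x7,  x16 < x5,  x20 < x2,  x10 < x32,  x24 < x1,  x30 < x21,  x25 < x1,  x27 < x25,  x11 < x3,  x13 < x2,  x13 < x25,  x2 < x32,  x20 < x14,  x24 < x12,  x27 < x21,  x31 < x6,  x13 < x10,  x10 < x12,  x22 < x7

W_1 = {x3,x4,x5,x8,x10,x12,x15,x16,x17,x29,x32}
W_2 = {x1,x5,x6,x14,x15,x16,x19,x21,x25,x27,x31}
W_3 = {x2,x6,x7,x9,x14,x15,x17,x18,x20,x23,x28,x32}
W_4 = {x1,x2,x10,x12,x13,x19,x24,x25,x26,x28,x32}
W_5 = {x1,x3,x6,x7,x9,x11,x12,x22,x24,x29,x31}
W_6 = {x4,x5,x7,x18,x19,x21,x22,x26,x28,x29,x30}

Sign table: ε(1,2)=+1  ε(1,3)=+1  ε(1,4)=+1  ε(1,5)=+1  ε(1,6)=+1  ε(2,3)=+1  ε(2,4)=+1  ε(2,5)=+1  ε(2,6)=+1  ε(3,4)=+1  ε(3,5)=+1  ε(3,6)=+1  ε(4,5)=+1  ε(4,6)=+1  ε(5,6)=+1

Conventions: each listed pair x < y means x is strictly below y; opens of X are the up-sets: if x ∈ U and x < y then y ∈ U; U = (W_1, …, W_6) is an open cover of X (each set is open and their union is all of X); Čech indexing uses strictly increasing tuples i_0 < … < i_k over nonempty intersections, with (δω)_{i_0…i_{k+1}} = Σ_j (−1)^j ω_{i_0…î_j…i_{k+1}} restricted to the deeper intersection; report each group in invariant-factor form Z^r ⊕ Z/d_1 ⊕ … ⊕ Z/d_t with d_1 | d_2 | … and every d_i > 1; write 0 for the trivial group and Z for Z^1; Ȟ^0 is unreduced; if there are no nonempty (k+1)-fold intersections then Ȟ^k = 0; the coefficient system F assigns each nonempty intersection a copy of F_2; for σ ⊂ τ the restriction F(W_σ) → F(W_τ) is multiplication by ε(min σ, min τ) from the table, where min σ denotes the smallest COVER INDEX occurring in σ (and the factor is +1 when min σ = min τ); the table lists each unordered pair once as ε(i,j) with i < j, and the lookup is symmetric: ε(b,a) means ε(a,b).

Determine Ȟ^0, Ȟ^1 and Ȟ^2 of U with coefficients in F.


Ȟ^0(U;F) ≅ Z/2,  Ȟ^1(U;F) ≅ Z/2,  Ȟ^2(U;F) ≅ Z/2

nonempty intersections:
  W12={x5,x15,x16} W13={x15,x17,x32} W14={x10,x12,x32} W15={x3,x12,x29} W16={x4,x5,x29} W23={x6,x14,x15} W24={x1,x19,x25} W25={x1,x6,x31} W26={x5,x19,x21} W34={x2,x28,x32} W35={x6,x7,x9} W36={x7,x18,x28} W45={x1,x12,x24} W46={x19,x26,x28} W56={x7,x22,x29}
  W123={x15} W126={x5} W134={x32} W145={x12} W156={x29} W235={x6} W245={x1} W246={x19} W346={x28} W356={x7}
C dims 6,15,10; δ0: rk_F2 5; δ1: rk_F2 9
Ȟ^0: (6−5)−0=1 ⇒ Z/2
Ȟ^1: (15−9)−5=1 ⇒ Z/2
Ȟ^2: (10−0)−9=1 ⇒ Z/2


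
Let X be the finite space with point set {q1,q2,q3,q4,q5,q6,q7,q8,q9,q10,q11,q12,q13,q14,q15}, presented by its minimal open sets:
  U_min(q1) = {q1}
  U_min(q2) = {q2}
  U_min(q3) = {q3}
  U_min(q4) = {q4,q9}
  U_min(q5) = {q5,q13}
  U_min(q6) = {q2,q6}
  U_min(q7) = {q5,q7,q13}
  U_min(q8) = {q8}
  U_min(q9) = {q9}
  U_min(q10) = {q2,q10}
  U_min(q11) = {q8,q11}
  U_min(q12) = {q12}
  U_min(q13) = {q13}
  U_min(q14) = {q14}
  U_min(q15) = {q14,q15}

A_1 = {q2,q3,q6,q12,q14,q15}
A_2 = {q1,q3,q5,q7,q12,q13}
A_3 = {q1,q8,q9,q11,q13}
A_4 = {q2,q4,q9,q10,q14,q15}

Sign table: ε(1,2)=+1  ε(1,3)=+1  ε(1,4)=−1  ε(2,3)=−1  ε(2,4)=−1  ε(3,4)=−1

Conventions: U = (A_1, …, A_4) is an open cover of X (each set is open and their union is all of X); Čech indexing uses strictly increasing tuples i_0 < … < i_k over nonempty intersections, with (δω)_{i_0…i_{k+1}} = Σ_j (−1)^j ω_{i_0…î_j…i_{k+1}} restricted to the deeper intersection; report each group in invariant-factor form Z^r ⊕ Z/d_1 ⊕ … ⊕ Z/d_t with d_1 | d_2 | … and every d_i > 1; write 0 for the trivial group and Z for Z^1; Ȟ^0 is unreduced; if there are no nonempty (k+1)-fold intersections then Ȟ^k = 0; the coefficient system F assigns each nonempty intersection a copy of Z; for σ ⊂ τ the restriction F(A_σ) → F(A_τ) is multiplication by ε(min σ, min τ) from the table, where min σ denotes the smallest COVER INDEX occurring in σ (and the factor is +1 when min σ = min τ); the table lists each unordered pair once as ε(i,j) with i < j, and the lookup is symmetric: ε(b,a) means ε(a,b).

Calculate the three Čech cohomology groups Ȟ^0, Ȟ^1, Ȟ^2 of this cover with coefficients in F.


Ȟ^0 = 0, Ȟ^1 = Z/2 and Ȟ^2 = 0

cover nerve:
  A12={q3,q12} A14={q2,q14,q15} A23={q1,q13} A34={q9}
C dims 4,4; δ0: rk 4, SNF 1^3·2
Ȟ^0: (4−4)−0=0 ⇒ 0
Ȟ^1: (4−0)−4=0 plus torsion [2] ⇒ Z/2
Ȟ^2: (0−0)−0=0 ⇒ 0


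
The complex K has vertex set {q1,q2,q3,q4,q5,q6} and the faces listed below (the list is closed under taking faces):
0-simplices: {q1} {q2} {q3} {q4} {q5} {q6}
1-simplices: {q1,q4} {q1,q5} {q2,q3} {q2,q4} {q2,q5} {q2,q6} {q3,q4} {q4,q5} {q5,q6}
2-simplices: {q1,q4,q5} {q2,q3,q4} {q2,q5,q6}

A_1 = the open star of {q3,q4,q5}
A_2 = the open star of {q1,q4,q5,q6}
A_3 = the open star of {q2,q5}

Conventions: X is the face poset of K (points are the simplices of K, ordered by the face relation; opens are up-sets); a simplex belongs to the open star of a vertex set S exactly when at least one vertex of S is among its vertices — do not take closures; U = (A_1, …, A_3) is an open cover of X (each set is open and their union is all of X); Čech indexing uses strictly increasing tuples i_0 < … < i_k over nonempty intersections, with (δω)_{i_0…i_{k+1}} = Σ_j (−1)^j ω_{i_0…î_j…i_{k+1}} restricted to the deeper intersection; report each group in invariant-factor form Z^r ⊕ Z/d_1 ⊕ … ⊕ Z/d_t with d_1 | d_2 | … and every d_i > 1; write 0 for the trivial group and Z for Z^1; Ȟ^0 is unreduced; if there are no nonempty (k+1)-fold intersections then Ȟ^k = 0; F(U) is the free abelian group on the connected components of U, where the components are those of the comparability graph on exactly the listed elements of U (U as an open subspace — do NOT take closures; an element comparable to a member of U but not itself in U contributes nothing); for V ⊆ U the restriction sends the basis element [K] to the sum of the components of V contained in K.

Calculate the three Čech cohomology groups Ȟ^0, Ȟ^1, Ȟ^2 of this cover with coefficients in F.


Ȟ^0 = Z,  Ȟ^1 = Z,  Ȟ^2 = 0

nonempty intersections:
  A1={{q3},{q4},{q5},{q1,q4},{q1,q5},{q2,q3},{q2,q4},{q2,q5},{q3,q4},{q4,q5},{q5,q6},{q1,q4,q5},{q2,q3,q4},{q2,q5,q6}} A2={{q1},{q4},{q5},{q6},{q1,q4},{q1,q5},{q2,q4},{q2,q5},{q2,q6},{q3,q4},{q4,q5},{q5,q6},{q1,q4,q5},{q2,q3,q4},{q2,q5,q6}} A3={{q2},{q5},{q1,q5},{q2,q3},{q2,q4},{q2,q5},{q2,q6},{q4,q5},{q5,q6},{q1,q4,q5},{q2,q3,q4},{q2,q5,q6}}
  A12={{q4},{q5},{q1,q4},{q1,q5},{q2,q4},{q2,q5},{q3,q4},{q4,q5},{q5,q6},{q1,q4,q5},{q2,q3,q4},{q2,q5,q6}} A13={{q5},{q1,q5},{q2,q3},{q2,q4},{q2,q5},{q4,q5},{q5,q6},{q1,q4,q5},{q2,q3,q4},{q2,q5,q6}} A23={{q5},{q1,q5},{q2,q4},{q2,q5},{q2,q6},{q4,q5},{q5,q6},{q1,q4,q5},{q2,q3,q4},{q2,q5,q6}}
  A123={{q5},{q1,q5},{q2,q4},{q2,q5},{q4,q5},{q5,q6},{q1,q4,q5},{q2,q3,q4},{q2,q5,q6}}
components per intersection:
  A1: {{q3},{q4},{q5},{q1,q4},{q1,q5},{q2,q3},{q2,q4},{q2,q5},{q3,q4},{q4,q5},{q5,q6},{q1,q4,q5},{q2,q3,q4},{q2,q5,q6}}
  A2: {{q1},{q4},{q5},{q6},{q1,q4},{q1,q5},{q2,q4},{q2,q5},{q2,q6},{q3,q4},{q4,q5},{q5,q6},{q1,q4,q5},{q2,q3,q4},{q2,q5,q6}}
  A3: {{q2},{q5},{q1,q5},{q2,q3},{q2,q4},{q2,q5},{q2,q6},{q4,q5},{q5,q6},{q1,q4,q5},{q2,q3,q4},{q2,q5,q6}}
  A12: {{q4},{q5},{q1,q4},{q1,q5},{q2,q4},{q2,q5},{q3,q4},{q4,q5},{q5,q6},{q1,q4,q5},{q2,q3,q4},{q2,q5,q6}}
  A13: {{q5},{q1,q5},{q2,q5},{q4,q5},{q5,q6},{q1,q4,q5},{q2,q5,q6}} {{q2,q3},{q2,q4},{q2,q3,q4}}
  A23: {{q5},{q1,q5},{q2,q5},{q2,q6},{q4,q5},{q5,q6},{q1,q4,q5},{q2,q5,q6}} {{q2,q4},{q2,q3,q4}}
  A123: {{q5},{q1,q5},{q2,q5},{q4,q5},{q5,q6},{q1,q4,q5},{q2,q5,q6}} {{q2,q4},{q2,q3,q4}}
C dims 3,5,2; δ0: rk 2, SNF 1^2; δ1: rk 2, SNF 1^2
Ȟ^0: (3−2)−0=1 ⇒ Z
Ȟ^1: (5−2)−2=1 ⇒ Z
Ȟ^2: (2−0)−2=0 ⇒ 0


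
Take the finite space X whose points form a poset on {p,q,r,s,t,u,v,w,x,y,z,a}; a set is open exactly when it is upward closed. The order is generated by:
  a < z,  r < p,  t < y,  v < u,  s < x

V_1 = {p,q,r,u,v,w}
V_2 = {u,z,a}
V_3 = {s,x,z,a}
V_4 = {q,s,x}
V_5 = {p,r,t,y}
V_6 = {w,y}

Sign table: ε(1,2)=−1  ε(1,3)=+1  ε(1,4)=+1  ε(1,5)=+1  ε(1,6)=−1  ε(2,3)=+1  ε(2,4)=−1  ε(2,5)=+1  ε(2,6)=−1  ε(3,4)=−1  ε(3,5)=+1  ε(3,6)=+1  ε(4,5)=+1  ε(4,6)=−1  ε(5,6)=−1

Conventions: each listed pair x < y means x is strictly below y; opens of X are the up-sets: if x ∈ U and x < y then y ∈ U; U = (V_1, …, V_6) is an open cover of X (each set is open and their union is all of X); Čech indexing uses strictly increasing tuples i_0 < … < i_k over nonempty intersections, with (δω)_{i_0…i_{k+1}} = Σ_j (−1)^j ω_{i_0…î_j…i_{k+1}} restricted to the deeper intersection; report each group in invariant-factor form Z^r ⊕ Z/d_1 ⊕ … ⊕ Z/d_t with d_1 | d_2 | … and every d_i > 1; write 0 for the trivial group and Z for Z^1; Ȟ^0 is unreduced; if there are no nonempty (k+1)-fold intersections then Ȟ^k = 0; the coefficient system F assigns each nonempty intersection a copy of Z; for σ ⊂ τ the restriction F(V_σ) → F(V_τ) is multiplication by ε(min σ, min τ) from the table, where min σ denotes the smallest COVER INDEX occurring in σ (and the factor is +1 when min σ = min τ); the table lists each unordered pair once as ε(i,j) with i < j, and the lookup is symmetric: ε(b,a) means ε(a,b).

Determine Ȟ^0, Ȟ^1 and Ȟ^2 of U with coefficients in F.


nerve simplices:
  V12={u} V14={q} V15={p,r} V16={w} V23={z,a} V34={s,x} V56={y}
C dims 6,7; δ0: rk 5, SNF 1^5
degree 0: 6−5−0 = 1 → Ȟ^0 ≅ Z
degree 1: 7−0−5 = 2 → Ȟ^1 ≅ Z^2
degree 2: 0−0−0 = 0 → Ȟ^2 ≅ 0

Ȟ^0 ≅ Z, Ȟ^1 ≅ Z^2 and Ȟ^2 ≅ 0


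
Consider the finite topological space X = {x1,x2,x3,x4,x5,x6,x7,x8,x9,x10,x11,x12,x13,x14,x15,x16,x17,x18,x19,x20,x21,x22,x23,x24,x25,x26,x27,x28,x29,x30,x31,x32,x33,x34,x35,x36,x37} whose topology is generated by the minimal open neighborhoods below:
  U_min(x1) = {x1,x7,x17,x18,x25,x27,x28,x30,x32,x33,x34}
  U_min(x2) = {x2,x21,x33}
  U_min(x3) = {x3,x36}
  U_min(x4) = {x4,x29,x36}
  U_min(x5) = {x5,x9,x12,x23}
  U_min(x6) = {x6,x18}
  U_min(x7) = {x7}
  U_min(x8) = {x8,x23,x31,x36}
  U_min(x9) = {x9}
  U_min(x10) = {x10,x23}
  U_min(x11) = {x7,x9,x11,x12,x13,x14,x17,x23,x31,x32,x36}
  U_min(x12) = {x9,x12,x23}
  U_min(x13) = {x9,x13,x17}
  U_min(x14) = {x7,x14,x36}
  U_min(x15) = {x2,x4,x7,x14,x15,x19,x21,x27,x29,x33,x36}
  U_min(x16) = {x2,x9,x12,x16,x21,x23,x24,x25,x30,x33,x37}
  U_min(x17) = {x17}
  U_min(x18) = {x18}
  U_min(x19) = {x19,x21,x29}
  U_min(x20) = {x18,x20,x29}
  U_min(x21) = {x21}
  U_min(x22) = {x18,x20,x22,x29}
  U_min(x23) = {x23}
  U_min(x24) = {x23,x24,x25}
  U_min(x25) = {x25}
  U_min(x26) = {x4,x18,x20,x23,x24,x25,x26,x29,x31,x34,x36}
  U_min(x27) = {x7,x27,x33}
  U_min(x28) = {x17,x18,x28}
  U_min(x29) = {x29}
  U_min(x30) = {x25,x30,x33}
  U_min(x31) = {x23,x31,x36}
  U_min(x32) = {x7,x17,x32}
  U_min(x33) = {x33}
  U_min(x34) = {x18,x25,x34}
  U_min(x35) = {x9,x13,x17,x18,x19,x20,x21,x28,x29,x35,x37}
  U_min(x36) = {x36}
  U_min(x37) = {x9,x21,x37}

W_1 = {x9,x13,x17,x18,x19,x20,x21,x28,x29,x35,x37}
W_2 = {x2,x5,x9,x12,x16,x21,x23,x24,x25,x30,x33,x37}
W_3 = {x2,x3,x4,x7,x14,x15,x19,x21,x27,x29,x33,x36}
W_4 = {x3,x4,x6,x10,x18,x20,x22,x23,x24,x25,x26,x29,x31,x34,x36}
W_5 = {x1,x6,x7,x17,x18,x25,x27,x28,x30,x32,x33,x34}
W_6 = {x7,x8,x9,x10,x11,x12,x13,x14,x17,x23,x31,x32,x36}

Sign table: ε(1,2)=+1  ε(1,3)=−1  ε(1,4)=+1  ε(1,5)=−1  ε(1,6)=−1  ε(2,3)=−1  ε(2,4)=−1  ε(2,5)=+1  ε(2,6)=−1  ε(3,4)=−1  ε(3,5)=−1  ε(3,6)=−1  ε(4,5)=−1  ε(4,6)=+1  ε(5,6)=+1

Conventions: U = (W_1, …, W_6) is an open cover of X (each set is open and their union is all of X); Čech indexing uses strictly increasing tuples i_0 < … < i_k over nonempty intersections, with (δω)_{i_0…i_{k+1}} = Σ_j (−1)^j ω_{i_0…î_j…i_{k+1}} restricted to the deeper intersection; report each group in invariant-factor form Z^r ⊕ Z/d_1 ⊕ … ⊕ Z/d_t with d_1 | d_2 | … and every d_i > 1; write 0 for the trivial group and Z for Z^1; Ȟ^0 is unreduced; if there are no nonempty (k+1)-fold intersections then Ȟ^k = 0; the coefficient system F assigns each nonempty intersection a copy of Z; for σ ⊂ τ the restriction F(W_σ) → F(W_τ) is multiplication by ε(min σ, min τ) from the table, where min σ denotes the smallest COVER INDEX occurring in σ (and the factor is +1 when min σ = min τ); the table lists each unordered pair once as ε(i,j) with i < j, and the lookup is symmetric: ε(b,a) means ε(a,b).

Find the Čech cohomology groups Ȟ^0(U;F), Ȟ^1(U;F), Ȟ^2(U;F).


intersection data:
  W12={x9,x21,x37} W13={x19,x21,x29} W14={x18,x20,x29} W15={x17,x18,x28} W16={x9,x13,x17} W23={x2,x21,x33} W24={x23,x24,x25} W25={x25,x30,x33} W26={x9,x12,x23} W34={x3,x4,x29,x36} W35={x7,x27,x33} W36={x7,x14,x36} W45={x6,x18,x25,x34} W46={x10,x23,x31,x36} W56={x7,x17,x32}
  W123={x21} W126={x9} W134={x29} W145={x18} W156={x17} W235={x33} W245={x25} W246={x23} W346={x36} W356={x7}
C dims 6,15,10; δ0: rk 6, SNF 1^5·2; δ1: rk 9, SNF 1^9
Ȟ^0 = (6 − 6) − 0 = 0, so Ȟ^0 ≅ 0
Ȟ^1 = (15 − 9) − 6 = 0 plus torsion [2], so Ȟ^1 ≅ Z/2
Ȟ^2 = (10 − 0) − 9 = 1, so Ȟ^2 ≅ Z

Ȟ^0 = 0, Ȟ^1 = Z/2 and Ȟ^2 = Z


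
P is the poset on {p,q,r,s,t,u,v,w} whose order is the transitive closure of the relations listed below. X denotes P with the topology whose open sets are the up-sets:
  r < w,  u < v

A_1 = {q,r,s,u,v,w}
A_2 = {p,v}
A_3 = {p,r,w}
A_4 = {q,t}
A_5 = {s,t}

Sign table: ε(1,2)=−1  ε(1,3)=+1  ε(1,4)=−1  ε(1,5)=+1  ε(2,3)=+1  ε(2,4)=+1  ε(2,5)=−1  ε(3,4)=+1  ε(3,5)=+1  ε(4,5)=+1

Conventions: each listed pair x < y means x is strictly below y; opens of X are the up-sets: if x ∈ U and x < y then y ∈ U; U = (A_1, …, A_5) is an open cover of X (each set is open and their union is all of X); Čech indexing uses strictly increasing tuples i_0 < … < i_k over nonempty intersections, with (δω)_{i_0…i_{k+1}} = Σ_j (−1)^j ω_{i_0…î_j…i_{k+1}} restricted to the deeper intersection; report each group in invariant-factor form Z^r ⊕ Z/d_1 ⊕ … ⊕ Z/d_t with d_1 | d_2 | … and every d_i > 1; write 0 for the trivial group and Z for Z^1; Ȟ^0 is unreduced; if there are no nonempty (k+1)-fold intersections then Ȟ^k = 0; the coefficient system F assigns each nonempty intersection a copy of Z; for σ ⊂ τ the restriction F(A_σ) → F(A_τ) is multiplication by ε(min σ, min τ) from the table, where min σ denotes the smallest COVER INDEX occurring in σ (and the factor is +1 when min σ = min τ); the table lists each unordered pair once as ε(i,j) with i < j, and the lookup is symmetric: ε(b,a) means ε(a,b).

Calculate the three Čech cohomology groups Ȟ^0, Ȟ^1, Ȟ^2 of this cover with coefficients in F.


cover nerve:
  A12={v} A13={r,w} A14={q} A15={s} A23={p} A45={t}
C dims 5,6; δ0: rk 5, SNF 1^4·2
Ȟ^0: (5−5)−0=0 ⇒ 0
Ȟ^1: (6−0)−5=1 plus torsion [2] ⇒ Z ⊕ Z/2
Ȟ^2: (0−0)−0=0 ⇒ 0

Ȟ^0(U;F) ≅ 0, Ȟ^1(U;F) ≅ Z ⊕ Z/2, Ȟ^2(U;F) ≅ 0


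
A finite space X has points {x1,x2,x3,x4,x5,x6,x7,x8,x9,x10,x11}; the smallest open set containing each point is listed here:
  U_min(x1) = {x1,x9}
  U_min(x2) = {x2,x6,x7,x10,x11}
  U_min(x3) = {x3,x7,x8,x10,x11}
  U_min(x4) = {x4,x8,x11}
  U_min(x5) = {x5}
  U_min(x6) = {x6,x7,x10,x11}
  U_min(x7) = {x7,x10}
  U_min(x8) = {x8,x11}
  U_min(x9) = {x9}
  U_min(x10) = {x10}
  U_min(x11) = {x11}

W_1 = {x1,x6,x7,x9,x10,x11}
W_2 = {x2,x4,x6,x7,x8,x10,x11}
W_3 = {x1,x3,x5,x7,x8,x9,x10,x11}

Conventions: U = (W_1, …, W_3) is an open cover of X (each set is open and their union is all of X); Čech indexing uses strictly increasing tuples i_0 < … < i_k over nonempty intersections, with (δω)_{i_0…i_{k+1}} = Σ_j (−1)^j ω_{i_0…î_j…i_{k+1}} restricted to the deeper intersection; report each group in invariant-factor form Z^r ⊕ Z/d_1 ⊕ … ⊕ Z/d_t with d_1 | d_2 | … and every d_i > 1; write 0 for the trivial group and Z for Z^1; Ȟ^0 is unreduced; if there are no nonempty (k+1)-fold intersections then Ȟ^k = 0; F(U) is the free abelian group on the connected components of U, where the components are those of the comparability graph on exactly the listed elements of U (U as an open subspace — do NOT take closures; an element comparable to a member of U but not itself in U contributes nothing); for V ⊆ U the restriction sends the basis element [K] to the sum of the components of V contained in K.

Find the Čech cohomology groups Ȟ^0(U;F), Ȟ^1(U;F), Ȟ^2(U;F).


cover nerve:
  W12={x6,x7,x10,x11} W13={x1,x7,x9,x10,x11} W23={x7,x8,x10,x11}
  W123={x7,x10,x11}
components per intersection:
  W1: {x1,x9} {x6,x7,x10,x11}
  W2: {x2,x4,x6,x7,x8,x10,x11}
  W3: {x1,x9} {x3,x7,x8,x10,x11} {x5}
  W12: {x6,x7,x10,x11}
  W13: {x1,x9} {x7,x10} {x11}
  W23: {x7,x10} {x8,x11}
  W123: {x7,x10} {x11}
C dims 6,6,2; δ0: rk 3, SNF 1^3; δ1: rk 2, SNF 1^2
Ȟ^0: (6−3)−0=3 ⇒ Z^3
Ȟ^1: (6−2)−3=1 ⇒ Z
Ȟ^2: (2−0)−2=0 ⇒ 0

Ȟ^0(U;F) ≅ Z^3, Ȟ^1(U;F) ≅ Z, Ȟ^2(U;F) ≅ 0


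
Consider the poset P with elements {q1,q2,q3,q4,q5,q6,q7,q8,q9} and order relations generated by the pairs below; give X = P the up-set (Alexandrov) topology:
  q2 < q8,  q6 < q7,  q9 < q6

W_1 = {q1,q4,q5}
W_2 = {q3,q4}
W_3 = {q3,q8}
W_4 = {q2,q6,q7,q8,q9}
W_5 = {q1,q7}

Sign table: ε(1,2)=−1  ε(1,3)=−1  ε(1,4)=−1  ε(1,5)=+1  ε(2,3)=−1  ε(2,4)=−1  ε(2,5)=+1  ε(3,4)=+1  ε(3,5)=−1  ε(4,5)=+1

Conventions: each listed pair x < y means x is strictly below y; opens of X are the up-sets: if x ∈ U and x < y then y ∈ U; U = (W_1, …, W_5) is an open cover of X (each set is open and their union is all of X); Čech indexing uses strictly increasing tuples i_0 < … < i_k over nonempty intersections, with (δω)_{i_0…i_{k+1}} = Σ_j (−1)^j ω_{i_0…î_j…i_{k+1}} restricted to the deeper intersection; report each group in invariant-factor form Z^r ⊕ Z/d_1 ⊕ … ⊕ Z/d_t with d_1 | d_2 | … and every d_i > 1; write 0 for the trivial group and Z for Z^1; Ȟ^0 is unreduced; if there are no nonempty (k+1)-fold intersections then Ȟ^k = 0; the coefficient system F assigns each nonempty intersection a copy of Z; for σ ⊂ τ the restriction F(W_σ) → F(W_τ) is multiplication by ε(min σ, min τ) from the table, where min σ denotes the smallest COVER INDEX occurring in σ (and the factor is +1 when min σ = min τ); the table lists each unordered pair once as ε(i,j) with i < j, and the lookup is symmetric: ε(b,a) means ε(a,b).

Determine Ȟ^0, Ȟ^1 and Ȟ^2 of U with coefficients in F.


nonempty overlaps:
  W12={q4} W15={q1} W23={q3} W34={q8} W45={q7}
C dims 5,5; δ0: rk 4, SNF 1^4
degree 0: 5−4−0 = 1 → Ȟ^0 ≅ Z
degree 1: 5−0−4 = 1 → Ȟ^1 ≅ Z
degree 2: 0−0−0 = 0 → Ȟ^2 ≅ 0

Ȟ^0 ≅ Z; Ȟ^1 ≅ Z; Ȟ^2 ≅ 0


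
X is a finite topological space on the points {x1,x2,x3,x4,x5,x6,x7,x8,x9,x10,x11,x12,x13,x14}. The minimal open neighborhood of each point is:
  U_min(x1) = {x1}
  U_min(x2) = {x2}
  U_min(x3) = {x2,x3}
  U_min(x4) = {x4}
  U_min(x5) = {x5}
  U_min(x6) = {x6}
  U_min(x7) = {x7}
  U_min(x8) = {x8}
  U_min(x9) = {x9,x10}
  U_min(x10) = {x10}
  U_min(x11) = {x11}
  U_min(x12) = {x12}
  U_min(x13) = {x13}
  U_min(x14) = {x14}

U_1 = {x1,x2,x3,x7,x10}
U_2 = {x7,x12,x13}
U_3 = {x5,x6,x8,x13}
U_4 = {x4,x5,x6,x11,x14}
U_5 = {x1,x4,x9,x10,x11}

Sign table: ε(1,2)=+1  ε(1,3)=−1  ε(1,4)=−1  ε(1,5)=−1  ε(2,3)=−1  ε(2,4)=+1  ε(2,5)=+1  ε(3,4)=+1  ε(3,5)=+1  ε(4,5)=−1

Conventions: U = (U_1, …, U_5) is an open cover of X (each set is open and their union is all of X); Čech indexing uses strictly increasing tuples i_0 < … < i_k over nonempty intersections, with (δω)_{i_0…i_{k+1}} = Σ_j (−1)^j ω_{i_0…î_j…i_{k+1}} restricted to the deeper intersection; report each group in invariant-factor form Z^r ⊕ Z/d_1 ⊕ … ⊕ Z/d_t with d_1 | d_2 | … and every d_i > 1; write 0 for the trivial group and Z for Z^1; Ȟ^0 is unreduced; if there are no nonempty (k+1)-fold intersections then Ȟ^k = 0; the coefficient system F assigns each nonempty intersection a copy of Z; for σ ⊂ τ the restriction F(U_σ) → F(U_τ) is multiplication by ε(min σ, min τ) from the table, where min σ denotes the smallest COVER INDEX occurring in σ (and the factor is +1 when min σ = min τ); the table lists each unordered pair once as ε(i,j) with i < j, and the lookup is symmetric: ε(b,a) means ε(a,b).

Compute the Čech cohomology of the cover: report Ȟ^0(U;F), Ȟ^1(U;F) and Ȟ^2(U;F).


cover nerve:
  U12={x7} U15={x1,x10} U23={x13} U34={x5,x6} U45={x4,x11}
C dims 5,5; δ0: rk 5, SNF 1^4·2
Ȟ^0: (5−5)−0=0 ⇒ 0
Ȟ^1: (5−0)−5=0 plus torsion [2] ⇒ Z/2
Ȟ^2: (0−0)−0=0 ⇒ 0

Ȟ^0(U;F) ≅ 0; Ȟ^1(U;F) ≅ Z/2; Ȟ^2(U;F) ≅ 0


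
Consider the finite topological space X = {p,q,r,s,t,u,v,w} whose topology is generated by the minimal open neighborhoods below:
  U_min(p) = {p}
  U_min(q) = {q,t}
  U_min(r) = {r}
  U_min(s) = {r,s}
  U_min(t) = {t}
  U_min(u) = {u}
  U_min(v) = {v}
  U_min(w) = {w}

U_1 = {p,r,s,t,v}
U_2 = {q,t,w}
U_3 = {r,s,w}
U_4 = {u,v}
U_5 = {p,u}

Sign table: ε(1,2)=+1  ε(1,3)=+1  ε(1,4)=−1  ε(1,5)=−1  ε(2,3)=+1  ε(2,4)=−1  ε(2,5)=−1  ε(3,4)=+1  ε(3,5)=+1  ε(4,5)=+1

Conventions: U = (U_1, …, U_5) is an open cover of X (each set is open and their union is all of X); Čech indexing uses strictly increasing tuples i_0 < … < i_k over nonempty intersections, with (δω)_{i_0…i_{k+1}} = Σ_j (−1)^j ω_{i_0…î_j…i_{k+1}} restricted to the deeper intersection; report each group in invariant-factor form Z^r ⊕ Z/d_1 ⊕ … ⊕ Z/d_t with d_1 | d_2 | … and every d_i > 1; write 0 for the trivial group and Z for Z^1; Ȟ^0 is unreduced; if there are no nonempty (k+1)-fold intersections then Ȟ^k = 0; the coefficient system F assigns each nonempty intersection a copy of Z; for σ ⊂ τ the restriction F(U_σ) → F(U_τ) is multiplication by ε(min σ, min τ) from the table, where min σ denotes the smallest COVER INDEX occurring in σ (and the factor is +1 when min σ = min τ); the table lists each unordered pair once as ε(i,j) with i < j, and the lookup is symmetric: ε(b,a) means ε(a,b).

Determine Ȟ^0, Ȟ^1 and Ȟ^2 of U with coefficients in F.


cover nerve:
  U12={t} U13={r,s} U14={v} U15={p} U23={w} U45={u}
C dims 5,6; δ0: rk 4, SNF 1^4
Ȟ^0: (5−4)−0=1 ⇒ Z
Ȟ^1: (6−0)−4=2 ⇒ Z^2
Ȟ^2: (0−0)−0=0 ⇒ 0

Ȟ^0 ≅ Z,  Ȟ^1 ≅ Z^2,  Ȟ^2 ≅ 0


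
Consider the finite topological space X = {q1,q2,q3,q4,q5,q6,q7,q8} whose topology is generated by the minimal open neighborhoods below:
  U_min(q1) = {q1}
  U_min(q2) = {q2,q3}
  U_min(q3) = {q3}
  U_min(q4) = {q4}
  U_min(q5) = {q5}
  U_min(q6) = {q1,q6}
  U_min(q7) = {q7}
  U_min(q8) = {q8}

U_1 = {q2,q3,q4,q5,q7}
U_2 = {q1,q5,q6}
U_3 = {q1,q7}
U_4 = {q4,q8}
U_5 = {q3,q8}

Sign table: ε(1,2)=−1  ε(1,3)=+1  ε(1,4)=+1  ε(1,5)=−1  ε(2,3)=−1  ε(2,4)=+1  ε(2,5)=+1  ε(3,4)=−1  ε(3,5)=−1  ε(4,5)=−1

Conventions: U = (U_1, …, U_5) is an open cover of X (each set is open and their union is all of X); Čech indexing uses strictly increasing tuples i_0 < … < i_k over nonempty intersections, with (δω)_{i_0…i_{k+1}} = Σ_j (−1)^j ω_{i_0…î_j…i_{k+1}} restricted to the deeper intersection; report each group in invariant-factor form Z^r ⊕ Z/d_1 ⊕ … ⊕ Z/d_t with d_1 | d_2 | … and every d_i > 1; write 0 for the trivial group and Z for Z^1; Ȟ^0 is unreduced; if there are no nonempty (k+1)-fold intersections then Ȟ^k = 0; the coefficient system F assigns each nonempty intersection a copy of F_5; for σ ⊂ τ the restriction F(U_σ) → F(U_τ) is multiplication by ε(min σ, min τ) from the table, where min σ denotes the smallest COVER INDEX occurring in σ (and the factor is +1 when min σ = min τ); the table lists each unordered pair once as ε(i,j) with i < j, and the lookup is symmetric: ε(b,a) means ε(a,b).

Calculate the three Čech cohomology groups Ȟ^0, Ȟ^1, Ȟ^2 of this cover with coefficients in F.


Ȟ^0(U;F) ≅ Z/5; Ȟ^1(U;F) ≅ Z/5 ⊕ Z/5; Ȟ^2(U;F) ≅ 0

nerve of the cover:
  U12={q5} U13={q7} U14={q4} U15={q3} U23={q1} U45={q8}
C dims 5,6; δ0: rk_F5 4
Ȟ^0 = (5 − 4) − 0 = 1, so Ȟ^0 ≅ Z/5
Ȟ^1 = (6 − 0) − 4 = 2, so Ȟ^1 ≅ Z/5 ⊕ Z/5
Ȟ^2 = (0 − 0) − 0 = 0, so Ȟ^2 ≅ 0


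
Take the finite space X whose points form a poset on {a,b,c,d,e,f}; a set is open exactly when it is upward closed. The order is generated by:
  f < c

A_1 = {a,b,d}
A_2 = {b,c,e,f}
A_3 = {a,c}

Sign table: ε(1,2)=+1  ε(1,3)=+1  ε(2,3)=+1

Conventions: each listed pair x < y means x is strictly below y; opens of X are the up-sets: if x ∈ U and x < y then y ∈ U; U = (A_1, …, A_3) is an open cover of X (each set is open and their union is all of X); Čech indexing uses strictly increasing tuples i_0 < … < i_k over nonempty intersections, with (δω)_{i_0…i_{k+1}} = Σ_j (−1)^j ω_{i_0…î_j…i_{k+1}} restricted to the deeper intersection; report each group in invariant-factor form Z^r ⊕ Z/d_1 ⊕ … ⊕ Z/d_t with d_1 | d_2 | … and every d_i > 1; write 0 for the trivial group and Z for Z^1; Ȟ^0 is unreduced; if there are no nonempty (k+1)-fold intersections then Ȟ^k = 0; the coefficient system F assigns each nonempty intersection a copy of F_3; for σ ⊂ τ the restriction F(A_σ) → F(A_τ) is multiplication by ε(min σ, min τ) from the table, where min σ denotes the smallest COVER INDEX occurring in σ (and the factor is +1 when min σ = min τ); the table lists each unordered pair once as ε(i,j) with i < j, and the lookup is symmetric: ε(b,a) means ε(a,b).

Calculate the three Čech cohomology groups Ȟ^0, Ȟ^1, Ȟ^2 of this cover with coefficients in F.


Ȟ^0 = Z/3,  Ȟ^1 = Z/3,  Ȟ^2 = 0

nonempty overlaps:
  A12={b} A13={a} A23={c}
C dims 3,3; δ0: rk_F3 2
degree 0: 3−2−0 = 1 → Ȟ^0 ≅ Z/3
degree 1: 3−0−2 = 1 → Ȟ^1 ≅ Z/3
degree 2: 0−0−0 = 0 → Ȟ^2 ≅ 0


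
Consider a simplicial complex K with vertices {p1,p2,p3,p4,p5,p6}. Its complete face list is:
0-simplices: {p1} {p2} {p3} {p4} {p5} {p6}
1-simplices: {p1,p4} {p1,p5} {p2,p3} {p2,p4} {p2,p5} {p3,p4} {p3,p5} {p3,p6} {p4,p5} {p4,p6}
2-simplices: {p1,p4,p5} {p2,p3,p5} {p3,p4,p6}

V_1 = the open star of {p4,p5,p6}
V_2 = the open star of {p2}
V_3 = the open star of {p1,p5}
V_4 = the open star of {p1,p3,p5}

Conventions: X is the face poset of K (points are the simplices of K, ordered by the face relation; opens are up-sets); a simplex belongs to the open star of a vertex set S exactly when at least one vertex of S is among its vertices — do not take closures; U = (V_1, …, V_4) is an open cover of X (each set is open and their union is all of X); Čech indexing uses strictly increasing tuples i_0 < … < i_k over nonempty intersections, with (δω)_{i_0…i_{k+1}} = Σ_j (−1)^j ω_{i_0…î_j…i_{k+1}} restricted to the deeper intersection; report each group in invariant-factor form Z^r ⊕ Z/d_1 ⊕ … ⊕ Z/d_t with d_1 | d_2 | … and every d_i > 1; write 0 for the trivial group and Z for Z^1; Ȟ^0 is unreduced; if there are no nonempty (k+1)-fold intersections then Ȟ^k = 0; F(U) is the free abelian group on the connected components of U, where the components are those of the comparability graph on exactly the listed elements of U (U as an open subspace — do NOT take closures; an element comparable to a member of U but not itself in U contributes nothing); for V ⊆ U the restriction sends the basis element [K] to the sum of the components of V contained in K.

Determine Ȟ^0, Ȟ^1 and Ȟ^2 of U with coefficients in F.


Ȟ^0(U;F) ≅ Z, Ȟ^1(U;F) ≅ Z^2 and Ȟ^2(U;F) ≅ 0

nerve simplices:
  V1={{p4},{p5},{p6},{p1,p4},{p1,p5},{p2,p4},{p2,p5},{p3,p4},{p3,p5},{p3,p6},{p4,p5},{p4,p6},{p1,p4,p5},{p2,p3,p5},{p3,p4,p6}} V2={{p2},{p2,p3},{p2,p4},{p2,p5},{p2,p3,p5}} V3={{p1},{p5},{p1,p4},{p1,p5},{p2,p5},{p3,p5},{p4,p5},{p1,p4,p5},{p2,p3,p5}} V4={{p1},{p3},{p5},{p1,p4},{p1,p5},{p2,p3},{p2,p5},{p3,p4},{p3,p5},{p3,p6},{p4,p5},{p1,p4,p5},{p2,p3,p5},{p3,p4,p6}}
  V12={{p2,p4},{p2,p5},{p2,p3,p5}} V13={{p5},{p1,p4},{p1,p5},{p2,p5},{p3,p5},{p4,p5},{p1,p4,p5},{p2,p3,p5}} V14={{p5},{p1,p4},{p1,p5},{p2,p5},{p3,p4},{p3,p5},{p3,p6},{p4,p5},{p1,p4,p5},{p2,p3,p5},{p3,p4,p6}} V23={{p2,p5},{p2,p3,p5}} V24={{p2,p3},{p2,p5},{p2,p3,p5}} V34={{p1},{p5},{p1,p4},{p1,p5},{p2,p5},{p3,p5},{p4,p5},{p1,p4,p5},{p2,p3,p5}}
  V123={{p2,p5},{p2,p3,p5}} V124={{p2,p5},{p2,p3,p5}} V134={{p5},{p1,p4},{p1,p5},{p2,p5},{p3,p5},{p4,p5},{p1,p4,p5},{p2,p3,p5}} V234={{p2,p5},{p2,p3,p5}}
  V1234={{p2,p5},{p2,p3,p5}}
components per intersection:
  V1: {{p4},{p5},{p6},{p1,p4},{p1,p5},{p2,p4},{p2,p5},{p3,p4},{p3,p5},{p3,p6},{p4,p5},{p4,p6},{p1,p4,p5},{p2,p3,p5},{p3,p4,p6}}
  V2: {{p2},{p2,p3},{p2,p4},{p2,p5},{p2,p3,p5}}
  V3: {{p1},{p5},{p1,p4},{p1,p5},{p2,p5},{p3,p5},{p4,p5},{p1,p4,p5},{p2,p3,p5}}
  V4: {{p1},{p3},{p5},{p1,p4},{p1,p5},{p2,p3},{p2,p5},{p3,p4},{p3,p5},{p3,p6},{p4,p5},{p1,p4,p5},{p2,p3,p5},{p3,p4,p6}}
  V12: {{p2,p4}} {{p2,p5},{p2,p3,p5}}
  V13: {{p5},{p1,p4},{p1,p5},{p2,p5},{p3,p5},{p4,p5},{p1,p4,p5},{p2,p3,p5}}
  V14: {{p5},{p1,p4},{p1,p5},{p2,p5},{p3,p5},{p4,p5},{p1,p4,p5},{p2,p3,p5}} {{p3,p4},{p3,p6},{p3,p4,p6}}
  V23: {{p2,p5},{p2,p3,p5}}
  V24: {{p2,p3},{p2,p5},{p2,p3,p5}}
  V34: {{p1},{p5},{p1,p4},{p1,p5},{p2,p5},{p3,p5},{p4,p5},{p1,p4,p5},{p2,p3,p5}}
  V123: {{p2,p5},{p2,p3,p5}}
  V124: {{p2,p5},{p2,p3,p5}}
  V134: {{p5},{p1,p4},{p1,p5},{p2,p5},{p3,p5},{p4,p5},{p1,p4,p5},{p2,p3,p5}}
  V234: {{p2,p5},{p2,p3,p5}}
  V1234: {{p2,p5},{p2,p3,p5}}
C dims 4,8,4,1; δ0: rk 3, SNF 1^3; δ1: rk 3, SNF 1^3; δ2: rk 1, SNF 1^1
degree 0: 4−3−0 = 1 → Ȟ^0 ≅ Z
degree 1: 8−3−3 = 2 → Ȟ^1 ≅ Z^2
degree 2: 4−1−3 = 0 → Ȟ^2 ≅ 0
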